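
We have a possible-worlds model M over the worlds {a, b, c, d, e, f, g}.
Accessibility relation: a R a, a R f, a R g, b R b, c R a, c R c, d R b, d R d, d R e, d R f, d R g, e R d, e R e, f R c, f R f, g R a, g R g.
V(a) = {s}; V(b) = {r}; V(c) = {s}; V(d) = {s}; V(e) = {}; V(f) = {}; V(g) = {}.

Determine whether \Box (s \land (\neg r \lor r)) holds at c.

At c: \Box (s \land (\neg r \lor r)) requires s \land (\neg r \lor r) at every successor {a, c}.
  At a: s \land (\neg r \lor r) is true.
  At c: s \land (\neg r \lor r) is true.
So \Box (s \land (\neg r \lor r)) is true at c.

Yes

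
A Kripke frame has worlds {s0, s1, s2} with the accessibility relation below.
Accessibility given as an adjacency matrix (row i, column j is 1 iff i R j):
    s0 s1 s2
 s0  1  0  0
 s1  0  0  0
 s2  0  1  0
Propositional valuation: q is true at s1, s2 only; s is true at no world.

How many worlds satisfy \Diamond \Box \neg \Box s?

2

Let φ = \Diamond \Box \neg \Box s. Evaluate φ at each world:
  s0 (successors {s0}): φ is true.
  s1 (successors ∅): φ is false.
  s2 (successors {s1}): φ is true.
For instance, at s2:
  At s2: \Diamond \Box \neg \Box s requires \Box \neg \Box s at some successor in {s1}.
    \Box \neg \Box s holds at s1, so \Diamond \Box \neg \Box s is true at s2.
      At s1: no accessible worlds, so \Box \neg \Box s holds vacuously.
Satisfying worlds: {s0, s2}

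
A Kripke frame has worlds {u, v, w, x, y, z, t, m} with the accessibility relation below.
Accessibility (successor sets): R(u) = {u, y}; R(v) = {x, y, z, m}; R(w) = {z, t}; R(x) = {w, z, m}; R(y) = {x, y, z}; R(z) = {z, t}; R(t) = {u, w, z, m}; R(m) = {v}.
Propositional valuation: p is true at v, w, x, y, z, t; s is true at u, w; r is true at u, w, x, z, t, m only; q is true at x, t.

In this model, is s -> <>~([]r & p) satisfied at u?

Recall that []ψ holds at a world iff ψ holds at every accessible world, and <>ψ holds iff ψ holds at some accessible world.
At u: s is true, <>~([]r & p) is true, so s -> <>~([]r & p) is true.
  At u: <>~([]r & p) requires ~([]r & p) at some successor in {u, y}.
    ~([]r & p) holds at u, so <>~([]r & p) is true at u.
      At u: []r & p is false, so ~([]r & p) is true.

Yes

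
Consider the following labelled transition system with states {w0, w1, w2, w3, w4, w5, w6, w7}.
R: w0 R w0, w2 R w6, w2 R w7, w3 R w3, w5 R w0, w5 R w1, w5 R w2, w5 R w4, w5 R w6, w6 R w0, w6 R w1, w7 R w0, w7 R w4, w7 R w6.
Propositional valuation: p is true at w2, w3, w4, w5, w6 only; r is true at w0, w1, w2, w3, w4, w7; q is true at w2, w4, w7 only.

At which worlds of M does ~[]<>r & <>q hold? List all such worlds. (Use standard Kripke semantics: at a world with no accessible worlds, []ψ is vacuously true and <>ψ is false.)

w5, w7

Recall that []ψ holds at a world iff ψ holds at every accessible world, and <>ψ holds iff ψ holds at some accessible world.
Let φ = ~[]<>r & <>q. Evaluate φ at each world:
  w0 (successors {w0}): φ is false.
  w1 (successors ∅): φ is false.
  w2 (successors {w6, w7}): φ is false.
  w3 (successors {w3}): φ is false.
  w4 (successors ∅): φ is false.
  w5 (successors {w0, w1, w2, w4, w6}): φ is true.
  w6 (successors {w0, w1}): φ is false.
  w7 (successors {w0, w4, w6}): φ is true.
For instance, at w5:
  At w5: ~[]<>r is true, <>q is true, so ~[]<>r & <>q is true.
    At w5: []<>r is false, so ~[]<>r is true.
      At w5: []<>r requires <>r at every successor {w0, w1, w2, w4, w6}.
        <>r fails at w1, so []<>r is false at w5.
    At w5: <>q requires q at some successor in {w0, w1, w2, w4, w6}.
      q holds at w2, so <>q is true at w5.
Satisfying worlds: {w5, w7}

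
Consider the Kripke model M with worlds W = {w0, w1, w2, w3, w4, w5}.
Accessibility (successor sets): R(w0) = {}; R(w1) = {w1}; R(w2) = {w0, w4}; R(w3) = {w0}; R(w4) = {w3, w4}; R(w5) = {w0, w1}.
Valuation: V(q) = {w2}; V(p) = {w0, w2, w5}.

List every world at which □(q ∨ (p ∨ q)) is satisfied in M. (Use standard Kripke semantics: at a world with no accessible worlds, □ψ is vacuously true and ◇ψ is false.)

Recall that □ψ holds at a world iff ψ holds at every accessible world, and ◇ψ holds iff ψ holds at some accessible world.
Let φ = □(q ∨ (p ∨ q)). Evaluate φ at each world:
  w0 (successors ∅): φ is true.
  w1 (successors {w1}): φ is false.
  w2 (successors {w0, w4}): φ is false.
  w3 (successors {w0}): φ is true.
  w4 (successors {w3, w4}): φ is false.
  w5 (successors {w0, w1}): φ is false.
For instance, at w1:
  At w1: □(q ∨ (p ∨ q)) requires q ∨ (p ∨ q) at every successor {w1}.
    q ∨ (p ∨ q) fails at w1, so □(q ∨ (p ∨ q)) is false at w1.
Satisfying worlds: {w0, w3}

w0, w3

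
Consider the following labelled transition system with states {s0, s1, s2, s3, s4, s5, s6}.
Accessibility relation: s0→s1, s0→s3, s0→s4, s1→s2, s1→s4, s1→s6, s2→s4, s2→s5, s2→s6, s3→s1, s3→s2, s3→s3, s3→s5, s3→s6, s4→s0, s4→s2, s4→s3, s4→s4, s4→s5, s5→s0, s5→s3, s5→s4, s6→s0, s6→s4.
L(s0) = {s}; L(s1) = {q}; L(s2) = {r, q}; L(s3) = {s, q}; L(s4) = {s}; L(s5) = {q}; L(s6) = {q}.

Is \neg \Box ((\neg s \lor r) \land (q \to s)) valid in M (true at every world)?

Let φ = \neg \Box ((\neg s \lor r) \land (q \to s)). Evaluate φ at each world:
  s0 (successors {s1, s3, s4}): φ is true.
  s1 (successors {s2, s4, s6}): φ is true.
  s2 (successors {s4, s5, s6}): φ is true.
  s3 (successors {s1, s2, s3, s5, s6}): φ is true.
  s4 (successors {s0, s2, s3, s4, s5}): φ is true.
  s5 (successors {s0, s3, s4}): φ is true.
  s6 (successors {s0, s4}): φ is true.
For instance, at s4:
  At s4: \Box ((\neg s \lor r) \land (q \to s)) is false, so \neg \Box ((\neg s \lor r) \land (q \to s)) is true.
    At s4: \Box ((\neg s \lor r) \land (q \to s)) requires (\neg s \lor r) \land (q \to s) at every successor {s0, s2, s3, s4, s5}.
      (\neg s \lor r) \land (q \to s) fails at s0, so \Box ((\neg s \lor r) \land (q \to s)) is false at s4.

Yes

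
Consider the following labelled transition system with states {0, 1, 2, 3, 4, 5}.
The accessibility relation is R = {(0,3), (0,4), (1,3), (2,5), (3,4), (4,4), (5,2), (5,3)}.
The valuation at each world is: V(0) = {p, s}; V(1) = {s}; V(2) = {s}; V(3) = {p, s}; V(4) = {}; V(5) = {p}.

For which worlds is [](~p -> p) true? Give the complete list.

1, 2

Let φ = [](~p -> p). Evaluate φ at each world:
  0 (successors {3, 4}): φ is false.
  1 (successors {3}): φ is true.
  2 (successors {5}): φ is true.
  3 (successors {4}): φ is false.
  4 (successors {4}): φ is false.
  5 (successors {2, 3}): φ is false.
For instance, at 5:
  At 5: [](~p -> p) requires ~p -> p at every successor {2, 3}.
    ~p -> p fails at 2, so [](~p -> p) is false at 5.
Satisfying worlds: {1, 2}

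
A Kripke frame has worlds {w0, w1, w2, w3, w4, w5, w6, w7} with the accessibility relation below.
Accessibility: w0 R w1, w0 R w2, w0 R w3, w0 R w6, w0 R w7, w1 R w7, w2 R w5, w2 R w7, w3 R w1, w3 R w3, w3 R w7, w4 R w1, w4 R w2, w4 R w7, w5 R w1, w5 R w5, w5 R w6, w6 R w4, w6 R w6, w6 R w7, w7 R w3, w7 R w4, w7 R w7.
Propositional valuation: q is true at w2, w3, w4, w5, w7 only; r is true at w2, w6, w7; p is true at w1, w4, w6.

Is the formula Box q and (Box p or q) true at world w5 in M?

At w5: Box q is false, Box p or q is true, so Box q and (Box p or q) is false.
  At w5: Box q requires q at every successor {w1, w5, w6}.
    q fails at w1, so Box q is false at w5.
  At w5: Box p is false, q is true, so Box p or q is true.
    At w5: Box p requires p at every successor {w1, w5, w6}.
      p fails at w5, so Box p is false at w5.

No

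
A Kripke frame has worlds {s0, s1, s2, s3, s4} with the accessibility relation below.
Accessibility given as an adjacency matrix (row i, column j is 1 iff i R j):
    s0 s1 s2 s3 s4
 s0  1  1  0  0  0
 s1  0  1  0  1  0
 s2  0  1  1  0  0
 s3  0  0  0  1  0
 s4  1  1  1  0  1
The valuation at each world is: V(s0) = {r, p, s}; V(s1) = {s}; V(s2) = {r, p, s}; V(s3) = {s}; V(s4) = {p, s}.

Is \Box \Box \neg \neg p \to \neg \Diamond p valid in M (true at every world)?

Let φ = \Box \Box \neg \neg p \to \neg \Diamond p. Evaluate φ at each world:
  s0 (successors {s0, s1}): φ is true.
  s1 (successors {s1, s3}): φ is true.
  s2 (successors {s1, s2}): φ is true.
  s3 (successors {s3}): φ is true.
  s4 (successors {s0, s1, s2, s4}): φ is true.
For instance, at s4:
  At s4: \Box \Box \neg \neg p is false, \neg \Diamond p is false, so \Box \Box \neg \neg p \to \neg \Diamond p is true.
    At s4: \Box \Box \neg \neg p requires \Box \neg \neg p at every successor {s0, s1, s2, s4}.
      \Box \neg \neg p fails at s0, so \Box \Box \neg \neg p is false at s4.
    At s4: \Diamond p is true, so \neg \Diamond p is false.
      At s4: \Diamond p requires p at some successor in {s0, s1, s2, s4}.
        p holds at s0, so \Diamond p is true at s4.

Yes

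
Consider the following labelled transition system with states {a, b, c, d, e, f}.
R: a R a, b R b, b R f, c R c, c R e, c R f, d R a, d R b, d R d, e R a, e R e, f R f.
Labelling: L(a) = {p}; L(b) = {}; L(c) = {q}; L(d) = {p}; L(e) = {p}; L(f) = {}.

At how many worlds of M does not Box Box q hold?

Recall that Box ψ holds at a world iff ψ holds at every accessible world, and Dia ψ holds iff ψ holds at some accessible world.
Let φ = not Box Box q. Evaluate φ at each world:
  a (successors {a}): φ is true.
  b (successors {b, f}): φ is true.
  c (successors {c, e, f}): φ is true.
  d (successors {a, b, d}): φ is true.
  e (successors {a, e}): φ is true.
  f (successors {f}): φ is true.
For instance, at e:
  At e: Box Box q is false, so not Box Box q is true.
    At e: Box Box q requires Box q at every successor {a, e}.
      Box q fails at a, so Box Box q is false at e.
Satisfying worlds: {a, b, c, d, e, f}

6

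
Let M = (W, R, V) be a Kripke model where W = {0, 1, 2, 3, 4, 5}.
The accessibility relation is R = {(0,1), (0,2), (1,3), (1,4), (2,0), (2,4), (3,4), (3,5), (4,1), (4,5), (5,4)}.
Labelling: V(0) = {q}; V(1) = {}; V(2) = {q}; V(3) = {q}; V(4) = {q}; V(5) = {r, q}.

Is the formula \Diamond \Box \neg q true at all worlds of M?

No

Let φ = \Diamond \Box \neg q. Evaluate φ at each world:
  0 (successors {1, 2}): φ is false.
  1 (successors {3, 4}): φ is false.
  2 (successors {0, 4}): φ is false.
  3 (successors {4, 5}): φ is false.
  4 (successors {1, 5}): φ is false.
  5 (successors {4}): φ is false.
Detail at 0 (counterexample):
  At 0: \Diamond \Box \neg q requires \Box \neg q at some successor in {1, 2}.
    At 1: \Box \neg q is false.
    At 2: \Box \neg q is false.
  So \Diamond \Box \neg q is false at 0.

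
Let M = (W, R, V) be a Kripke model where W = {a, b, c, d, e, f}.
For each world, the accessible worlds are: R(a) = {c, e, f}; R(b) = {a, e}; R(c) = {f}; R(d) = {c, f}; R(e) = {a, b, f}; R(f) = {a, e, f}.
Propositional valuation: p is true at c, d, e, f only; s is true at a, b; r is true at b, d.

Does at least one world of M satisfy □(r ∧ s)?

No

Recall that □ψ holds at a world iff ψ holds at every accessible world, and ◇ψ holds iff ψ holds at some accessible world.
Let φ = □(r ∧ s). Evaluate φ at each world:
  a (successors {c, e, f}): φ is false.
  b (successors {a, e}): φ is false.
  c (successors {f}): φ is false.
  d (successors {c, f}): φ is false.
  e (successors {a, b, f}): φ is false.
  f (successors {a, e, f}): φ is false.
For instance, at c:
  At c: □(r ∧ s) requires r ∧ s at every successor {f}.
    r ∧ s fails at f, so □(r ∧ s) is false at c.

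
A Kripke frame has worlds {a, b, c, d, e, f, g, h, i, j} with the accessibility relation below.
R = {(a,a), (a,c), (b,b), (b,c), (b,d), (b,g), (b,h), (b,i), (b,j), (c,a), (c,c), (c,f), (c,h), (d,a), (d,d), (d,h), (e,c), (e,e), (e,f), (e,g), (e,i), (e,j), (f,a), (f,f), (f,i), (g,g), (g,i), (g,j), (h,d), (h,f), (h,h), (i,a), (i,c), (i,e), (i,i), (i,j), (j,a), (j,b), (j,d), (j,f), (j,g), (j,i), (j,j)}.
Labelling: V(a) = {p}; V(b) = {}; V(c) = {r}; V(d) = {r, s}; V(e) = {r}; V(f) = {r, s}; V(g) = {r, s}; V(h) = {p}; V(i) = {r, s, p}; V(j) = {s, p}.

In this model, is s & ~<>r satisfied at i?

Recall that <>ψ holds at a world iff ψ holds at some accessible world.
At i: s is true, ~<>r is false, so s & ~<>r is false.
  At i: <>r is true, so ~<>r is false.
    At i: <>r requires r at some successor in {a, c, e, i, j}.
      r holds at c, so <>r is true at i.

No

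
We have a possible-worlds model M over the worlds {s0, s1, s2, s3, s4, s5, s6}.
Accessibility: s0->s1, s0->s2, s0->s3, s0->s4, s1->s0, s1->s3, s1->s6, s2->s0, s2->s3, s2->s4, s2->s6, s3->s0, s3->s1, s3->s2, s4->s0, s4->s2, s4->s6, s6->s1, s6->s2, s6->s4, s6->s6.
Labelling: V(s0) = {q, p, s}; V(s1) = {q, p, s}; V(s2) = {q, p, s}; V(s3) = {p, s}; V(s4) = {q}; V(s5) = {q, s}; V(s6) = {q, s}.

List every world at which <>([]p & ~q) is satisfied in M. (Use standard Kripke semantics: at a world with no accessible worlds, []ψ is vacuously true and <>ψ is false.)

Let φ = <>([]p & ~q). Evaluate φ at each world:
  s0 (successors {s1, s2, s3, s4}): φ is true.
  s1 (successors {s0, s3, s6}): φ is true.
  s2 (successors {s0, s3, s4, s6}): φ is true.
  s3 (successors {s0, s1, s2}): φ is false.
  s4 (successors {s0, s2, s6}): φ is false.
  s5 (successors ∅): φ is false.
  s6 (successors {s1, s2, s4, s6}): φ is false.
For instance, at s6:
  At s6: <>([]p & ~q) requires []p & ~q at some successor in {s1, s2, s4, s6}.
    At s1: []p & ~q is false.
    At s2: []p & ~q is false.
    At s4: []p & ~q is false.
    At s6: []p & ~q is false.
  So <>([]p & ~q) is false at s6.
Satisfying worlds: {s0, s1, s2}

s0, s1, s2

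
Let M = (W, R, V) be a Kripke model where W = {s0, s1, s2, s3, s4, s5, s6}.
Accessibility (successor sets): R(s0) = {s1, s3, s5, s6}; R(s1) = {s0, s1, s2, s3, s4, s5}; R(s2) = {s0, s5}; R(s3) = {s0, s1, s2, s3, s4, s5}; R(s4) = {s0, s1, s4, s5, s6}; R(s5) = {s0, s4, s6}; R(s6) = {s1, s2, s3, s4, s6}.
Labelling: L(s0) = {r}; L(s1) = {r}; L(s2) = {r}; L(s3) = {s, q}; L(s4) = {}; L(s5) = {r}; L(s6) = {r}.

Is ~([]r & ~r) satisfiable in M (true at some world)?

Yes

Let φ = ~([]r & ~r). Evaluate φ at each world:
  s0 (successors {s1, s3, s5, s6}): φ is true.
  s1 (successors {s0, s1, s2, s3, s4, s5}): φ is true.
  s2 (successors {s0, s5}): φ is true.
  s3 (successors {s0, s1, s2, s3, s4, s5}): φ is true.
  s4 (successors {s0, s1, s4, s5, s6}): φ is true.
  s5 (successors {s0, s4, s6}): φ is true.
  s6 (successors {s1, s2, s3, s4, s6}): φ is true.
Detail at s0 (witness):
  At s0: []r & ~r is false, so ~([]r & ~r) is true.
    At s0: []r is false, ~r is false, so []r & ~r is false.
      At s0: []r requires r at every successor {s1, s3, s5, s6}.
        r fails at s3, so []r is false at s0.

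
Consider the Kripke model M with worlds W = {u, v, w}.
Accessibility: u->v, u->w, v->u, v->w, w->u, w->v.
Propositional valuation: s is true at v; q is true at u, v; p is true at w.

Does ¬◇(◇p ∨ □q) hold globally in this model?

No

Let φ = ¬◇(◇p ∨ □q). Evaluate φ at each world:
  u (successors {v, w}): φ is false.
  v (successors {u, w}): φ is false.
  w (successors {u, v}): φ is false.
Detail at u (counterexample):
  At u: ◇(◇p ∨ □q) is true, so ¬◇(◇p ∨ □q) is false.
    At u: ◇(◇p ∨ □q) requires ◇p ∨ □q at some successor in {v, w}.
      ◇p ∨ □q holds at v, so ◇(◇p ∨ □q) is true at u.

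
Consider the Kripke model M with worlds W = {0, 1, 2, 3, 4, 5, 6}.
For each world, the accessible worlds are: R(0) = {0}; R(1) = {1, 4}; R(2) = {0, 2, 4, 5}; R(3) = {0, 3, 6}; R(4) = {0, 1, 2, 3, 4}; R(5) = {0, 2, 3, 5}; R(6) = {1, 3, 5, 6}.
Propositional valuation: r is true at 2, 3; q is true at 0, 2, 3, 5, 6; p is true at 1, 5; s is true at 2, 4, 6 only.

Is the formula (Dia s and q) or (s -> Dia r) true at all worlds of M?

Yes

Let φ = (Dia s and q) or (s -> Dia r). Evaluate φ at each world:
  0 (successors {0}): φ is true.
  1 (successors {1, 4}): φ is true.
  2 (successors {0, 2, 4, 5}): φ is true.
  3 (successors {0, 3, 6}): φ is true.
  4 (successors {0, 1, 2, 3, 4}): φ is true.
  5 (successors {0, 2, 3, 5}): φ is true.
  6 (successors {1, 3, 5, 6}): φ is true.
For instance, at 5:
  At 5: Dia s and q is true, s -> Dia r is true, so (Dia s and q) or (s -> Dia r) is true.
    At 5: Dia s is true, q is true, so Dia s and q is true.
      At 5: Dia s requires s at some successor in {0, 2, 3, 5}.
        s holds at 2, so Dia s is true at 5.
    At 5: s is false, Dia r is true, so s -> Dia r is true.
      At 5: Dia r requires r at some successor in {0, 2, 3, 5}.
        r holds at 2, so Dia r is true at 5.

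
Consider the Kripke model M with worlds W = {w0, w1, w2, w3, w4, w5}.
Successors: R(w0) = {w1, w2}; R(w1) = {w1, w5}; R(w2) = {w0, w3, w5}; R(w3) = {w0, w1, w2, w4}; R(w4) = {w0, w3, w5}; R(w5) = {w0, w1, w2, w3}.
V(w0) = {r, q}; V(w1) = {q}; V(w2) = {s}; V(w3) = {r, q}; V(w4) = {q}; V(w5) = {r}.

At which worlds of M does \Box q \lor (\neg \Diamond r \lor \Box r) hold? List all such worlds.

w0, w2, w4

Let φ = \Box q \lor (\neg \Diamond r \lor \Box r). Evaluate φ at each world:
  w0 (successors {w1, w2}): φ is true.
  w1 (successors {w1, w5}): φ is false.
  w2 (successors {w0, w3, w5}): φ is true.
  w3 (successors {w0, w1, w2, w4}): φ is false.
  w4 (successors {w0, w3, w5}): φ is true.
  w5 (successors {w0, w1, w2, w3}): φ is false.
For instance, at w2:
  At w2: \Box q is false, \neg \Diamond r \lor \Box r is true, so \Box q \lor (\neg \Diamond r \lor \Box r) is true.
    At w2: \Box q requires q at every successor {w0, w3, w5}.
      q fails at w5, so \Box q is false at w2.
    At w2: \neg \Diamond r is false, \Box r is true, so \neg \Diamond r \lor \Box r is true.
      At w2: \Diamond r is true, so \neg \Diamond r is false.
      At w2: \Box r requires r at every successor {w0, w3, w5}.
        At w0: r is true.
        At w3: r is true.
        At w5: r is true.
      So \Box r is true at w2.
Satisfying worlds: {w0, w2, w4}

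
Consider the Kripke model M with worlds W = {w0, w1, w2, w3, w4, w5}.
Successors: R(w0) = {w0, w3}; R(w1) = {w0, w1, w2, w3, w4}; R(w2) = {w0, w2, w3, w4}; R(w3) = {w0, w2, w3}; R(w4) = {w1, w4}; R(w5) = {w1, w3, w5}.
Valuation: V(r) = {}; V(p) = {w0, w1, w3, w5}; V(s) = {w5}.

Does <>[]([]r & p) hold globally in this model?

Let φ = <>[]([]r & p). Evaluate φ at each world:
  w0 (successors {w0, w3}): φ is false.
  w1 (successors {w0, w1, w2, w3, w4}): φ is false.
  w2 (successors {w0, w2, w3, w4}): φ is false.
  w3 (successors {w0, w2, w3}): φ is false.
  w4 (successors {w1, w4}): φ is false.
  w5 (successors {w1, w3, w5}): φ is false.
Detail at w0 (counterexample):
  At w0: <>[]([]r & p) requires []([]r & p) at some successor in {w0, w3}.
    At w0: []([]r & p) is false.
    At w3: []([]r & p) is false.
  So <>[]([]r & p) is false at w0.

No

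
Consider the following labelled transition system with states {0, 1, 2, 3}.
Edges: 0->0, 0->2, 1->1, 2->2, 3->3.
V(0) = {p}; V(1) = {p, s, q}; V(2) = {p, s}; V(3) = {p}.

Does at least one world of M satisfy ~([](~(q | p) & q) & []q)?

Yes

Let φ = ~([](~(q | p) & q) & []q). Evaluate φ at each world:
  0 (successors {0, 2}): φ is true.
  1 (successors {1}): φ is true.
  2 (successors {2}): φ is true.
  3 (successors {3}): φ is true.
Detail at 0 (witness):
  At 0: [](~(q | p) & q) & []q is false, so ~([](~(q | p) & q) & []q) is true.
    At 0: [](~(q | p) & q) is false, []q is false, so [](~(q | p) & q) & []q is false.
      At 0: [](~(q | p) & q) requires ~(q | p) & q at every successor {0, 2}.
        ~(q | p) & q fails at 0, so [](~(q | p) & q) is false at 0.
      At 0: []q requires q at every successor {0, 2}.
        q fails at 0, so []q is false at 0.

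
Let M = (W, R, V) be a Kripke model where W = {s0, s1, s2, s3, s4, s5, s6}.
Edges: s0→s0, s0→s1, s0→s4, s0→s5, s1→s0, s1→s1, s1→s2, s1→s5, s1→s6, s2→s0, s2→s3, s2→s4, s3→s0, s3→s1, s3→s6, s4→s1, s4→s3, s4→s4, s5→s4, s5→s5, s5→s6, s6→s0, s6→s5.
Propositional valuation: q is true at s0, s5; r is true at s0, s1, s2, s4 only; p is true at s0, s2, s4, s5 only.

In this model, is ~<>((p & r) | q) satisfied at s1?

At s1: <>((p & r) | q) is true, so ~<>((p & r) | q) is false.
  At s1: <>((p & r) | q) requires (p & r) | q at some successor in {s0, s1, s2, s5, s6}.
    (p & r) | q holds at s0, so <>((p & r) | q) is true at s1.

No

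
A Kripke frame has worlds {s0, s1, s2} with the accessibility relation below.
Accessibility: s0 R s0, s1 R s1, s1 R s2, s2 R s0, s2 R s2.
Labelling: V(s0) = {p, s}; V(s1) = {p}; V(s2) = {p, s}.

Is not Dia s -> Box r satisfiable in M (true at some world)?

Yes

Let φ = not Dia s -> Box r. Evaluate φ at each world:
  s0 (successors {s0}): φ is true.
  s1 (successors {s1, s2}): φ is true.
  s2 (successors {s0, s2}): φ is true.
Detail at s0 (witness):
  At s0: not Dia s is false, Box r is false, so not Dia s -> Box r is true.
    At s0: Dia s is true, so not Dia s is false.
      At s0: Dia s requires s at some successor in {s0}.
        s holds at s0, so Dia s is true at s0.
    At s0: Box r requires r at every successor {s0}.
      r fails at s0, so Box r is false at s0.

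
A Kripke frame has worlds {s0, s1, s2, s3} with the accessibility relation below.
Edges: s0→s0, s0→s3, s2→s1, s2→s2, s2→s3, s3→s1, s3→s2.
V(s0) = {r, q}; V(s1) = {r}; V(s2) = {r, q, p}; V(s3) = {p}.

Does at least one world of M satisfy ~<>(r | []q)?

Yes

Let φ = ~<>(r | []q). Evaluate φ at each world:
  s0 (successors {s0, s3}): φ is false.
  s1 (successors ∅): φ is true.
  s2 (successors {s1, s2, s3}): φ is false.
  s3 (successors {s1, s2}): φ is false.
Detail at s1 (witness):
  At s1: <>(r | []q) is false, so ~<>(r | []q) is true.
    At s1: no accessible worlds, so <>(r | []q) is false.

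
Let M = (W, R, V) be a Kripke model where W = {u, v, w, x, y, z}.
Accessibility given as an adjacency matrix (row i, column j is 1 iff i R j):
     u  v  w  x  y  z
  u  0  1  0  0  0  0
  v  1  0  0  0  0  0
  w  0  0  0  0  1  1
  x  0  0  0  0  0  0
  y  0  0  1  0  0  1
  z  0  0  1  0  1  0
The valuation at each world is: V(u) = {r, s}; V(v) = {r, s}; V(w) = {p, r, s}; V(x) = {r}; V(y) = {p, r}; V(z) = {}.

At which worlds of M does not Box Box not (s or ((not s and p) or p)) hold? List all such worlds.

u, v, w, y, z

Recall that Box ψ holds at a world iff ψ holds at every accessible world, and Dia ψ holds iff ψ holds at some accessible world.
Let φ = not Box Box not (s or ((not s and p) or p)). Evaluate φ at each world:
  u (successors {v}): φ is true.
  v (successors {u}): φ is true.
  w (successors {y, z}): φ is true.
  x (successors ∅): φ is false.
  y (successors {w, z}): φ is true.
  z (successors {w, y}): φ is true.
For instance, at z:
  At z: Box Box not (s or ((not s and p) or p)) is false, so not Box Box not (s or ((not s and p) or p)) is true.
    At z: Box Box not (s or ((not s and p) or p)) requires Box not (s or ((not s and p) or p)) at every successor {w, y}.
      Box not (s or ((not s and p) or p)) fails at w, so Box Box not (s or ((not s and p) or p)) is false at z.
Satisfying worlds: {u, v, w, y, z}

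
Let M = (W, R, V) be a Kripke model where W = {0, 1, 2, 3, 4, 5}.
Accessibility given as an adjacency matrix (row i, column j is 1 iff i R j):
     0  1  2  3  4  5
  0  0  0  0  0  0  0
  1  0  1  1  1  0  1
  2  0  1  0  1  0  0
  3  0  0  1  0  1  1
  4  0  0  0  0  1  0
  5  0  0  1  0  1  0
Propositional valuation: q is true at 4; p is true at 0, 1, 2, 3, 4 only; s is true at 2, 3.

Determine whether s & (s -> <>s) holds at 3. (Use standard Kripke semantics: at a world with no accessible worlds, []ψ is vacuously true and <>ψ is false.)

Yes

At 3: s is true, s -> <>s is true, so s & (s -> <>s) is true.
  At 3: s is true, <>s is true, so s -> <>s is true.
    At 3: <>s requires s at some successor in {2, 4, 5}.
      s holds at 2, so <>s is true at 3.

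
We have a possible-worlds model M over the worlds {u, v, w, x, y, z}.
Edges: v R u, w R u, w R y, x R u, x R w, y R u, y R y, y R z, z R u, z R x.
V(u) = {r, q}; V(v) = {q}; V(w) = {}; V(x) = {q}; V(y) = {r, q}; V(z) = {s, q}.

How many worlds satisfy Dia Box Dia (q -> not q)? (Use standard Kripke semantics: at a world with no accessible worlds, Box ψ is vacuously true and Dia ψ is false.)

Recall that Box ψ holds at a world iff ψ holds at every accessible world, and Dia ψ holds iff ψ holds at some accessible world.
Let φ = Dia Box Dia (q -> not q). Evaluate φ at each world:
  u (successors ∅): φ is false.
  v (successors {u}): φ is true.
  w (successors {u, y}): φ is true.
  x (successors {u, w}): φ is true.
  y (successors {u, y, z}): φ is true.
  z (successors {u, x}): φ is true.
For instance, at x:
  At x: Dia Box Dia (q -> not q) requires Box Dia (q -> not q) at some successor in {u, w}.
    Box Dia (q -> not q) holds at u, so Dia Box Dia (q -> not q) is true at x.
      At u: no accessible worlds, so Box Dia (q -> not q) holds vacuously.
Satisfying worlds: {v, w, x, y, z}

5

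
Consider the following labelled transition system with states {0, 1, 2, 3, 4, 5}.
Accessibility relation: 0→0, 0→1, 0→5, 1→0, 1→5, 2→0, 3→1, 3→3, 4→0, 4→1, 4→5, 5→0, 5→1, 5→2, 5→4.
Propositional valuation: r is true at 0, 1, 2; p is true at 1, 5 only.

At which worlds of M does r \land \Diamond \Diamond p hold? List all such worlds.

Let φ = r \land \Diamond \Diamond p. Evaluate φ at each world:
  0 (successors {0, 1, 5}): φ is true.
  1 (successors {0, 5}): φ is true.
  2 (successors {0}): φ is true.
  3 (successors {1, 3}): φ is false.
  4 (successors {0, 1, 5}): φ is false.
  5 (successors {0, 1, 2, 4}): φ is false.
For instance, at 1:
  At 1: r is true, \Diamond \Diamond p is true, so r \land \Diamond \Diamond p is true.
    At 1: \Diamond \Diamond p requires \Diamond p at some successor in {0, 5}.
      \Diamond p holds at 0, so \Diamond \Diamond p is true at 1.
Satisfying worlds: {0, 1, 2}

0, 1, 2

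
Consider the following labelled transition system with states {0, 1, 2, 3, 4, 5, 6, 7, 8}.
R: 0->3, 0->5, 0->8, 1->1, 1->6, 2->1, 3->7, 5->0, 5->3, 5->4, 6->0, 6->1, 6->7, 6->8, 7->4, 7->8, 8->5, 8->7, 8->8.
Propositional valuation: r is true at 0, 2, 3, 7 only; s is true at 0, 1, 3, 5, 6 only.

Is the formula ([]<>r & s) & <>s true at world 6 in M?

At 6: []<>r & s is false, <>s is true, so ([]<>r & s) & <>s is false.
  At 6: []<>r is false, s is true, so []<>r & s is false.
    At 6: []<>r requires <>r at every successor {0, 1, 7, 8}.
      <>r fails at 1, so []<>r is false at 6.
  At 6: <>s requires s at some successor in {0, 1, 7, 8}.
    s holds at 0, so <>s is true at 6.

No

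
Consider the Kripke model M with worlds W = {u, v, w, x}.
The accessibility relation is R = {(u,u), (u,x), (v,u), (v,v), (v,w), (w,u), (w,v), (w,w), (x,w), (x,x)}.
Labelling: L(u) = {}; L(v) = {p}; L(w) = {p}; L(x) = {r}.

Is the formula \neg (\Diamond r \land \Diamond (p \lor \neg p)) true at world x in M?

At x: \Diamond r \land \Diamond (p \lor \neg p) is true, so \neg (\Diamond r \land \Diamond (p \lor \neg p)) is false.
  At x: \Diamond r is true, \Diamond (p \lor \neg p) is true, so \Diamond r \land \Diamond (p \lor \neg p) is true.
    At x: \Diamond r requires r at some successor in {w, x}.
      r holds at x, so \Diamond r is true at x.
    At x: \Diamond (p \lor \neg p) requires p \lor \neg p at some successor in {w, x}.
      p \lor \neg p holds at w, so \Diamond (p \lor \neg p) is true at x.

No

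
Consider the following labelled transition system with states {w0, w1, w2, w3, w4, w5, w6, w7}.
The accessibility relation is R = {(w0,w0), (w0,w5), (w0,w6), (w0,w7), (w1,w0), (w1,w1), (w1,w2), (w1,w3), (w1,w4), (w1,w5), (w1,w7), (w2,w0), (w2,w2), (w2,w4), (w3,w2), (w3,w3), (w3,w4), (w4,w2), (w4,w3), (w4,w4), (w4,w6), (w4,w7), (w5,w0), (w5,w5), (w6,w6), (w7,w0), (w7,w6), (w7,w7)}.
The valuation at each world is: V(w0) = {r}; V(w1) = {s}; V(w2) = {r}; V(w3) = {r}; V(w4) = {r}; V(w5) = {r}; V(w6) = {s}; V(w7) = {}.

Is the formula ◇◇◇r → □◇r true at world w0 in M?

Recall that □ψ holds at a world iff ψ holds at every accessible world, and ◇ψ holds iff ψ holds at some accessible world.
At w0: ◇◇◇r is true, □◇r is false, so ◇◇◇r → □◇r is false.
  At w0: ◇◇◇r requires ◇◇r at some successor in {w0, w5, w6, w7}.
    ◇◇r holds at w0, so ◇◇◇r is true at w0.
      At w0: ◇◇r requires ◇r at some successor in {w0, w5, w6, w7}.
        ◇r holds at w0, so ◇◇r is true at w0.
  At w0: □◇r requires ◇r at every successor {w0, w5, w6, w7}.
    ◇r fails at w6, so □◇r is false at w0.
      At w6: ◇r requires r at some successor in {w6}.
        At w6: r is false.
      So ◇r is false at w6.

No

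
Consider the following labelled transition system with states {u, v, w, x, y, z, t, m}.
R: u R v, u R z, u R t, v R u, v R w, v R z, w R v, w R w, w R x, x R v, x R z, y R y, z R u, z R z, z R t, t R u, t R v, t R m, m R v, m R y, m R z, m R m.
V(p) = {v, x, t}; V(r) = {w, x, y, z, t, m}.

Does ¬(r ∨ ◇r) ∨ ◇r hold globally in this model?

Yes

Let φ = ¬(r ∨ ◇r) ∨ ◇r. Evaluate φ at each world:
  u (successors {v, z, t}): φ is true.
  v (successors {u, w, z}): φ is true.
  w (successors {v, w, x}): φ is true.
  x (successors {v, z}): φ is true.
  y (successors {y}): φ is true.
  z (successors {u, z, t}): φ is true.
  t (successors {u, v, m}): φ is true.
  m (successors {v, y, z, m}): φ is true.
For instance, at y:
  At y: ¬(r ∨ ◇r) is false, ◇r is true, so ¬(r ∨ ◇r) ∨ ◇r is true.
    At y: r ∨ ◇r is true, so ¬(r ∨ ◇r) is false.
      At y: r is true, ◇r is true, so r ∨ ◇r is true.
    At y: ◇r requires r at some successor in {y}.
      r holds at y, so ◇r is true at y.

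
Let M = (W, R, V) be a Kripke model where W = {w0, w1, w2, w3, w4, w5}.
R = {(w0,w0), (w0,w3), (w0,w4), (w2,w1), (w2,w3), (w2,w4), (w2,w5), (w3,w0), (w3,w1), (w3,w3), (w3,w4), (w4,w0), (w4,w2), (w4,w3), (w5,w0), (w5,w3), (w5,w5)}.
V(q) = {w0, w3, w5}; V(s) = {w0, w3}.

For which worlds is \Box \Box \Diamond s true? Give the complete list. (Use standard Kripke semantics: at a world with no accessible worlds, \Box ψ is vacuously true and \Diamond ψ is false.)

w1

Let φ = \Box \Box \Diamond s. Evaluate φ at each world:
  w0 (successors {w0, w3, w4}): φ is false.
  w1 (successors ∅): φ is true.
  w2 (successors {w1, w3, w4, w5}): φ is false.
  w3 (successors {w0, w1, w3, w4}): φ is false.
  w4 (successors {w0, w2, w3}): φ is false.
  w5 (successors {w0, w3, w5}): φ is false.
For instance, at w3:
  At w3: \Box \Box \Diamond s requires \Box \Diamond s at every successor {w0, w1, w3, w4}.
    \Box \Diamond s fails at w3, so \Box \Box \Diamond s is false at w3.
      At w3: \Box \Diamond s requires \Diamond s at every successor {w0, w1, w3, w4}.
        \Diamond s fails at w1, so \Box \Diamond s is false at w3.
Satisfying worlds: {w1}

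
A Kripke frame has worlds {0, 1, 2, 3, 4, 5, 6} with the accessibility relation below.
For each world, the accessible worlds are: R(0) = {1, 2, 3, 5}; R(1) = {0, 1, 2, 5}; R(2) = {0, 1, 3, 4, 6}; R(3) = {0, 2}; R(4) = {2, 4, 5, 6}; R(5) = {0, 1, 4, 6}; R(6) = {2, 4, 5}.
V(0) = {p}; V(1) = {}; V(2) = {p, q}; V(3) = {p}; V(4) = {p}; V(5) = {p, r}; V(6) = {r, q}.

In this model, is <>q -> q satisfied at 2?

At 2: <>q is true, q is true, so <>q -> q is true.
  At 2: <>q requires q at some successor in {0, 1, 3, 4, 6}.
    q holds at 6, so <>q is true at 2.

Yes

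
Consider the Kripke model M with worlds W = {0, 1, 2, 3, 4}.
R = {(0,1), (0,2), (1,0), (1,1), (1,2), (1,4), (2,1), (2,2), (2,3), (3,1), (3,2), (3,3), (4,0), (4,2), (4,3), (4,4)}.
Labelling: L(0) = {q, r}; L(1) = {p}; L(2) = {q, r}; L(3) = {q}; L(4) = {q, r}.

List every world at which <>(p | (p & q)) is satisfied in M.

0, 1, 2, 3

Let φ = <>(p | (p & q)). Evaluate φ at each world:
  0 (successors {1, 2}): φ is true.
  1 (successors {0, 1, 2, 4}): φ is true.
  2 (successors {1, 2, 3}): φ is true.
  3 (successors {1, 2, 3}): φ is true.
  4 (successors {0, 2, 3, 4}): φ is false.
For instance, at 2:
  At 2: <>(p | (p & q)) requires p | (p & q) at some successor in {1, 2, 3}.
    p | (p & q) holds at 1, so <>(p | (p & q)) is true at 2.
Satisfying worlds: {0, 1, 2, 3}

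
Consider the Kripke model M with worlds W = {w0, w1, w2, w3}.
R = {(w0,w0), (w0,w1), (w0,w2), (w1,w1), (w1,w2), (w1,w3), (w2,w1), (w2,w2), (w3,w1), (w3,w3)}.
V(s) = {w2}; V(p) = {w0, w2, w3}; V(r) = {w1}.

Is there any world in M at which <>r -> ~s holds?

Yes

Let φ = <>r -> ~s. Evaluate φ at each world:
  w0 (successors {w0, w1, w2}): φ is true.
  w1 (successors {w1, w2, w3}): φ is true.
  w2 (successors {w1, w2}): φ is false.
  w3 (successors {w1, w3}): φ is true.
Detail at w0 (witness):
  At w0: <>r is true, ~s is true, so <>r -> ~s is true.
    At w0: <>r requires r at some successor in {w0, w1, w2}.
      r holds at w1, so <>r is true at w0.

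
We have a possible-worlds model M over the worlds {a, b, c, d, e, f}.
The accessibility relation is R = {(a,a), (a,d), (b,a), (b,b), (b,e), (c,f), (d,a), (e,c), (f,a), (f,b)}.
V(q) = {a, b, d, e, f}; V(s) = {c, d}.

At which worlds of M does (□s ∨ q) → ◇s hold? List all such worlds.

Let φ = (□s ∨ q) → ◇s. Evaluate φ at each world:
  a (successors {a, d}): φ is true.
  b (successors {a, b, e}): φ is false.
  c (successors {f}): φ is true.
  d (successors {a}): φ is false.
  e (successors {c}): φ is true.
  f (successors {a, b}): φ is false.
For instance, at f:
  At f: □s ∨ q is true, ◇s is false, so (□s ∨ q) → ◇s is false.
    At f: □s is false, q is true, so □s ∨ q is true.
      At f: □s requires s at every successor {a, b}.
        s fails at a, so □s is false at f.
    At f: ◇s requires s at some successor in {a, b}.
      At a: s is false.
      At b: s is false.
    So ◇s is false at f.
Satisfying worlds: {a, c, e}

a, c, e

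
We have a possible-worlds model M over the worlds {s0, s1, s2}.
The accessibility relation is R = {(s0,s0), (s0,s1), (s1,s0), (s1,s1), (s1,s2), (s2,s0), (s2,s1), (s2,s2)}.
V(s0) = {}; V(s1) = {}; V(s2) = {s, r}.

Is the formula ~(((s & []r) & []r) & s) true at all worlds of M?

Yes

Recall that []ψ holds at a world iff ψ holds at every accessible world, and <>ψ holds iff ψ holds at some accessible world.
Let φ = ~(((s & []r) & []r) & s). Evaluate φ at each world:
  s0 (successors {s0, s1}): φ is true.
  s1 (successors {s0, s1, s2}): φ is true.
  s2 (successors {s0, s1, s2}): φ is true.
For instance, at s2:
  At s2: ((s & []r) & []r) & s is false, so ~(((s & []r) & []r) & s) is true.
    At s2: (s & []r) & []r is false, s is true, so ((s & []r) & []r) & s is false.
      At s2: s & []r is false, []r is false, so (s & []r) & []r is false.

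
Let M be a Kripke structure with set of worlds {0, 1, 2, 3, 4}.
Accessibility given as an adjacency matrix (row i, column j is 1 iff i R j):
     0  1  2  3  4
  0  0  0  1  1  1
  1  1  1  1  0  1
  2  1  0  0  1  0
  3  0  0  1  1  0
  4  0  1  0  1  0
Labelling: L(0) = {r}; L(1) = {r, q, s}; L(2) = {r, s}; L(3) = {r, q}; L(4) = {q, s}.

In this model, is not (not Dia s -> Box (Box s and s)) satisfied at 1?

At 1: not Dia s -> Box (Box s and s) is true, so not (not Dia s -> Box (Box s and s)) is false.
  At 1: not Dia s is false, Box (Box s and s) is false, so not Dia s -> Box (Box s and s) is true.
    At 1: Dia s is true, so not Dia s is false.
      At 1: Dia s requires s at some successor in {0, 1, 2, 4}.
        s holds at 1, so Dia s is true at 1.
    At 1: Box (Box s and s) requires Box s and s at every successor {0, 1, 2, 4}.
      Box s and s fails at 0, so Box (Box s and s) is false at 1.

No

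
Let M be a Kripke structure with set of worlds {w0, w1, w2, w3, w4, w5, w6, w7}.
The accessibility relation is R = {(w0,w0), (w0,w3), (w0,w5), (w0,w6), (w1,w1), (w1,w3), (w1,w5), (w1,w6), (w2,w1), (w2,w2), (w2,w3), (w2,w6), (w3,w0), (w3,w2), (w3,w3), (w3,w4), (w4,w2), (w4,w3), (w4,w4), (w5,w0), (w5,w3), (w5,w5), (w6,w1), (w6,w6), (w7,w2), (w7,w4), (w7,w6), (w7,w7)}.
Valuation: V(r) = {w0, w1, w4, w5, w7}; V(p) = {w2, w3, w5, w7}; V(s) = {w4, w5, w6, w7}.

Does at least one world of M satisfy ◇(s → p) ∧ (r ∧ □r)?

Let φ = ◇(s → p) ∧ (r ∧ □r). Evaluate φ at each world:
  w0 (successors {w0, w3, w5, w6}): φ is false.
  w1 (successors {w1, w3, w5, w6}): φ is false.
  w2 (successors {w1, w2, w3, w6}): φ is false.
  w3 (successors {w0, w2, w3, w4}): φ is false.
  w4 (successors {w2, w3, w4}): φ is false.
  w5 (successors {w0, w3, w5}): φ is false.
  w6 (successors {w1, w6}): φ is false.
  w7 (successors {w2, w4, w6, w7}): φ is false.
For instance, at w5:
  At w5: ◇(s → p) is true, r ∧ □r is false, so ◇(s → p) ∧ (r ∧ □r) is false.
    At w5: ◇(s → p) requires s → p at some successor in {w0, w3, w5}.
      s → p holds at w0, so ◇(s → p) is true at w5.
    At w5: r is true, □r is false, so r ∧ □r is false.
      At w5: □r requires r at every successor {w0, w3, w5}.
        r fails at w3, so □r is false at w5.

No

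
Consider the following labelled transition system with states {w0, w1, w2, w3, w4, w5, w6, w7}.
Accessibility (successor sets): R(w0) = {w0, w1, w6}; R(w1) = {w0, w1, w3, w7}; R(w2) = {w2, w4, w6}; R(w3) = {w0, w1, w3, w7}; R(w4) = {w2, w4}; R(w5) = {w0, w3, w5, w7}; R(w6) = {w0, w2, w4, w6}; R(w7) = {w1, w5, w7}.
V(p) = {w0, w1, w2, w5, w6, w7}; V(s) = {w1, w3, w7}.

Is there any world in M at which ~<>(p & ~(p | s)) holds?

Let φ = ~<>(p & ~(p | s)). Evaluate φ at each world:
  w0 (successors {w0, w1, w6}): φ is true.
  w1 (successors {w0, w1, w3, w7}): φ is true.
  w2 (successors {w2, w4, w6}): φ is true.
  w3 (successors {w0, w1, w3, w7}): φ is true.
  w4 (successors {w2, w4}): φ is true.
  w5 (successors {w0, w3, w5, w7}): φ is true.
  w6 (successors {w0, w2, w4, w6}): φ is true.
  w7 (successors {w1, w5, w7}): φ is true.
Detail at w0 (witness):
  At w0: <>(p & ~(p | s)) is false, so ~<>(p & ~(p | s)) is true.
    At w0: <>(p & ~(p | s)) requires p & ~(p | s) at some successor in {w0, w1, w6}.
      At w0: p & ~(p | s) is false.
      At w1: p & ~(p | s) is false.
      At w6: p & ~(p | s) is false.
    So <>(p & ~(p | s)) is false at w0.

Yes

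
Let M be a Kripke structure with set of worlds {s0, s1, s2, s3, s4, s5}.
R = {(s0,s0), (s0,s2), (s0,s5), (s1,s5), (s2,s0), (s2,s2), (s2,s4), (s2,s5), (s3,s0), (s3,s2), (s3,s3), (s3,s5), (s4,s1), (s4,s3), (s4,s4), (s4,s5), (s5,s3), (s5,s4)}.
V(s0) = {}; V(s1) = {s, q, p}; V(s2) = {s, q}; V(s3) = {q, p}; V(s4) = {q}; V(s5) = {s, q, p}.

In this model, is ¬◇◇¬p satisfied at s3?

No

At s3: ◇◇¬p is true, so ¬◇◇¬p is false.
  At s3: ◇◇¬p requires ◇¬p at some successor in {s0, s2, s3, s5}.
    ◇¬p holds at s0, so ◇◇¬p is true at s3.
      At s0: ◇¬p requires ¬p at some successor in {s0, s2, s5}.
        ¬p holds at s0, so ◇¬p is true at s0.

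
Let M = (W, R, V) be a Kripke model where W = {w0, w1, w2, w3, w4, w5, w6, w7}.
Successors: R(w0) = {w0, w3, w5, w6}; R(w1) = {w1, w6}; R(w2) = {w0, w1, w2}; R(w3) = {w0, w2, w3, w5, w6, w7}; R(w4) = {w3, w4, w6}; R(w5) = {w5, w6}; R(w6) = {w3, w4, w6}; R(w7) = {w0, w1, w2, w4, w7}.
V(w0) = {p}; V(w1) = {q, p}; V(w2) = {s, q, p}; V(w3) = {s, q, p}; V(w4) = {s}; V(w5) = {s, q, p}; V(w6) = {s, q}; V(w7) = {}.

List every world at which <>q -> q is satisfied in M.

w1, w2, w3, w5, w6

Let φ = <>q -> q. Evaluate φ at each world:
  w0 (successors {w0, w3, w5, w6}): φ is false.
  w1 (successors {w1, w6}): φ is true.
  w2 (successors {w0, w1, w2}): φ is true.
  w3 (successors {w0, w2, w3, w5, w6, w7}): φ is true.
  w4 (successors {w3, w4, w6}): φ is false.
  w5 (successors {w5, w6}): φ is true.
  w6 (successors {w3, w4, w6}): φ is true.
  w7 (successors {w0, w1, w2, w4, w7}): φ is false.
For instance, at w7:
  At w7: <>q is true, q is false, so <>q -> q is false.
    At w7: <>q requires q at some successor in {w0, w1, w2, w4, w7}.
      q holds at w1, so <>q is true at w7.
Satisfying worlds: {w1, w2, w3, w5, w6}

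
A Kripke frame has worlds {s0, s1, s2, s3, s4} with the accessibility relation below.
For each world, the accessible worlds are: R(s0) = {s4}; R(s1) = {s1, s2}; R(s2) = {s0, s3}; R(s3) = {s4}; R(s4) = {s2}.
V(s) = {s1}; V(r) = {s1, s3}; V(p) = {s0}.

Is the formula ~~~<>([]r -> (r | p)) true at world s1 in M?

At s1: ~~<>([]r -> (r | p)) is true, so ~~~<>([]r -> (r | p)) is false.
  At s1: ~<>([]r -> (r | p)) is false, so ~~<>([]r -> (r | p)) is true.
    At s1: <>([]r -> (r | p)) is true, so ~<>([]r -> (r | p)) is false.
      At s1: <>([]r -> (r | p)) requires []r -> (r | p) at some successor in {s1, s2}.
        []r -> (r | p) holds at s1, so <>([]r -> (r | p)) is true at s1.

No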